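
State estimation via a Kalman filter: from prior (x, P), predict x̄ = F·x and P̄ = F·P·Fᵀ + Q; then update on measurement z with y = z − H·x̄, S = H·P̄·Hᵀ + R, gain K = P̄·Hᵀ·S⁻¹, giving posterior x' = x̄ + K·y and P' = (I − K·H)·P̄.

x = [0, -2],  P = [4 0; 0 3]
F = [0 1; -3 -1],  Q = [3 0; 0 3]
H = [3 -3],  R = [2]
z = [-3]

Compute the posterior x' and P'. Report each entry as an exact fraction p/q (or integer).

x̄ = F·x = [-2, 2]
P̄ = F·P·Fᵀ + Q = [6 -3; -3 42]
y = z − H·x̄ = [9]
S = H·P̄·Hᵀ + R = [488]
K = P̄·Hᵀ·S⁻¹ = [27/488; -135/488]
x' = x̄ + K·y = [-733/488, -239/488]
P' = (I − K·H)·P̄ = [2199/488 2181/488; 2181/488 2271/488]

x' = [-733/488, -239/488]
P' = [2199/488 2181/488; 2181/488 2271/488]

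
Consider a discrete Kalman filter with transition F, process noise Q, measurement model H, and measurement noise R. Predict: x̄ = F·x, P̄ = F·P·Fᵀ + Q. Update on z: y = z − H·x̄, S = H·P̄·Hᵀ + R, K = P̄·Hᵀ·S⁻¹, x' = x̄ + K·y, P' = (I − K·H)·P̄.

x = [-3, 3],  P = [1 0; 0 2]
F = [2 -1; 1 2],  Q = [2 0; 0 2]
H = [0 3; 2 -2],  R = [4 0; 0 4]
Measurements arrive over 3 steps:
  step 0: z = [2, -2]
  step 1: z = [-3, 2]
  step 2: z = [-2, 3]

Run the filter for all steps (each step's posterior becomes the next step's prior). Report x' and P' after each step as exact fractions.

step 0: x̄ = F·x = [-9, 3]
step 0: P̄ = F·P·Fᵀ + Q = [8 -2; -2 11]
step 0: y = z − H·x̄ = [-7, 22]
step 0: S = H·P̄·Hᵀ + R = [103 -78; -78 96]
step 0: K = P̄·Hᵀ·S⁻¹ = [82/317 398/951; 95/317 -26/951]
step 0: x' = x̄ + K·y = [-1525/951, 286/951]
step 0: P' = (I − K·H)·P̄ = [1124/951 328/951; 328/951 380/951]
step 1: x̄ = F·x = [-1112/317, -953/951]
step 1: P̄ = F·P·Fᵀ + Q = [1822/317 824/317; 824/317 5858/951]
step 1: y = z − H·x̄ = [2/317, 6668/951]
step 1: S = H·P̄·Hᵀ + R = [18842/317 -6772/317; -6772/317 29324/951]
step 1: K = P̄·Hᵀ·S⁻¹ = [44574/163621 64293/163621; 49653/163621 -3386/163621]
step 1: x' = x̄ + K·y = [-122888/163621, -187393/163621]
step 1: P' = (I − K·H)·P̄ = [188018/163621 59432/163621; 59432/163621 66204/163621]
step 2: x̄ = F·x = [-58383/163621, -497674/163621]
step 2: P̄ = F·P·Fᵀ + Q = [907790/163621 421924/163621; 421924/163621 1017804/163621]
step 2: y = z − H·x̄ = [1165780/163621, -387719/163621]
step 2: S = H·P̄·Hᵀ + R = [9814720/163621 -3575280/163621; -3575280/163621 4981468/163621]
step 2: K = P̄·Hᵀ·S⁻¹ = [3735621/13792960 268585/689648; 4182531/13792960 -14897/689648]
step 2: x' = x̄ + K·y = [224135/344824, -286175/344824]
step 2: P' = (I − K·H)·P̄ = [3931057/3448240 1245207/3448240; 1245207/3448240 1394177/3448240]

step 0: x' = [-1525/951, 286/951], P' = [1124/951 328/951; 328/951 380/951]
step 1: x' = [-122888/163621, -187393/163621], P' = [188018/163621 59432/163621; 59432/163621 66204/163621]
step 2: x' = [224135/344824, -286175/344824], P' = [3931057/3448240 1245207/3448240; 1245207/3448240 1394177/3448240]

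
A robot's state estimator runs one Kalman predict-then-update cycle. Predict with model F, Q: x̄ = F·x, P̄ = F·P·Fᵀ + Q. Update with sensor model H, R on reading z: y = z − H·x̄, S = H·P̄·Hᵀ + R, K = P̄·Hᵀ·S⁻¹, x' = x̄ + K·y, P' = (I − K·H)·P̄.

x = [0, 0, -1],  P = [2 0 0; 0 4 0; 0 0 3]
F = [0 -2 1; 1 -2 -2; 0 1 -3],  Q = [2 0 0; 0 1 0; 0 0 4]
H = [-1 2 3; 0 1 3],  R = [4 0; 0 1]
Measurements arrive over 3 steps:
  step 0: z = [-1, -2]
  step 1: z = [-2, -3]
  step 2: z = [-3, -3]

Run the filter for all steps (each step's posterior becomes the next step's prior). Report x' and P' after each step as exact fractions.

step 0: x̄ = F·x = [-1, 2, 3]
step 0: P̄ = F·P·Fᵀ + Q = [21 10 -17; 10 31 10; -17 10 35]
step 0: y = z − H·x̄ = [-15, -13]
step 0: S = H·P̄·Hᵀ + R = [646 508; 508 407]
step 0: K = P̄·Hᵀ·S⁻¹ = [-24/347 -5/347; 1193/2429 -1125/2429; -313/2429 1077/2429]
step 0: x' = x̄ + K·y = [78/347, 1588/2429, -2019/2429]
step 0: P' = (I − K·H)·P̄ = [5834/347 5743/347 -1916/347; 5743/347 46098/2429 -15741/2429; -1916/347 -15741/2429 5606/2429]
step 1: x̄ = F·x = [-5195/2429, 1408/2429, 7645/2429]
step 1: P̄ = F·P·Fᵀ + Q = [257820/2429 47884/2429 -219201/2429; 47884/2429 16999/2429 -41087/2429; -219201/2429 -41087/2429 200714/2429]
step 1: y = z − H·x̄ = [-35804/2429, -31630/2429]
step 1: S = H·P̄·Hᵀ + R = [2772584/2429 2080360/2429; 2080360/2429 1579332/2429]
step 1: K = P̄·Hᵀ·S⁻¹ = [-2683445/5242168 188868/655271; 459301/5242168 -478859/2621084; 20263/5242168 458895/1310542]
step 1: x' = x̄ + K·y = [2166925/1310542, 1092465/655271, -1925537/1310542]
step 1: P' = (I − K·H)·P̄ = [30172049/5242168 17927325/5242168 -5472127/5242168; 17927325/5242168 20722247/5242168 -7226655/5242168; -5472127/5242168 -7226655/5242168 3020745/5242168]
step 2: x̄ = F·x = [-6295397/1310542, 1648139/1310542, 7961541/1310542]
step 2: P̄ = F·P·Fᵀ + Q = [125300689/5242168 21067411/5242168 -50546657/2621084; 21067411/5242168 22752153/5242168 -8941469/2621084; -50546657/2621084 -8941469/2621084 56118777/2621084]
step 2: y = z − H·x̄ = [-18703962/655271, -14732194/655271]
step 2: S = H·P̄·Hᵀ + R = [1555110943/5242168 1176908381/5242168; 1176908381/5242168 930834679/5242168]
step 2: K = P̄·Hᵀ·S⁻¹ = [-1315241500/2977673463 760158593/2977673463; 1749480755/11910693852 -2607315013/11910693852; -95428729/5955346926 2160482987/5955346926]
step 2: x' = x̄ + K·y = [12295996255/5955346926, 11830592653/5955346926, -9670639807/5955346926]
step 2: P' = (I − K·H)·P̄ = [60556053545/11910693852 36471555173/11910693852 -11143640267/11910693852; 36471555173/11910693852 23038396603/5955346926 -16228036073/11910693852; -11143640267/11910693852 -16228036073/11910693852 6849667349/11910693852]

step 0: x' = [78/347, 1588/2429, -2019/2429], P' = [5834/347 5743/347 -1916/347; 5743/347 46098/2429 -15741/2429; -1916/347 -15741/2429 5606/2429]
step 1: x' = [2166925/1310542, 1092465/655271, -1925537/1310542], P' = [30172049/5242168 17927325/5242168 -5472127/5242168; 17927325/5242168 20722247/5242168 -7226655/5242168; -5472127/5242168 -7226655/5242168 3020745/5242168]
step 2: x' = [12295996255/5955346926, 11830592653/5955346926, -9670639807/5955346926], P' = [60556053545/11910693852 36471555173/11910693852 -11143640267/11910693852; 36471555173/11910693852 23038396603/5955346926 -16228036073/11910693852; -11143640267/11910693852 -16228036073/11910693852 6849667349/11910693852]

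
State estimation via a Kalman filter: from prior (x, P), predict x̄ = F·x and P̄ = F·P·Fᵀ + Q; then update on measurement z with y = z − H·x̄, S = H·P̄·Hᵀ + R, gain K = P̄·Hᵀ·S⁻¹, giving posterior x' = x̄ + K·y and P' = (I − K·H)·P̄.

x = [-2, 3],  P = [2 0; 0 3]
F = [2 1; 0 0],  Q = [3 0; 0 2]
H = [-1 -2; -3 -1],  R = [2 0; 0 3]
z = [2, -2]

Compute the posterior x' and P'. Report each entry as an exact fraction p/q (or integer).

x̄ = F·x = [-1, 0]
P̄ = F·P·Fᵀ + Q = [14 0; 0 2]
y = z − H·x̄ = [1, -5]
S = H·P̄·Hᵀ + R = [24 46; 46 131]
K = P̄·Hᵀ·S⁻¹ = [49/514 -91/257; -108/257 34/257]
x' = x̄ + K·y = [445/514, -278/257]
P' = (I − K·H)·P̄ = [119/257 -84/257; -84/257 150/257]

x' = [445/514, -278/257]
P' = [119/257 -84/257; -84/257 150/257]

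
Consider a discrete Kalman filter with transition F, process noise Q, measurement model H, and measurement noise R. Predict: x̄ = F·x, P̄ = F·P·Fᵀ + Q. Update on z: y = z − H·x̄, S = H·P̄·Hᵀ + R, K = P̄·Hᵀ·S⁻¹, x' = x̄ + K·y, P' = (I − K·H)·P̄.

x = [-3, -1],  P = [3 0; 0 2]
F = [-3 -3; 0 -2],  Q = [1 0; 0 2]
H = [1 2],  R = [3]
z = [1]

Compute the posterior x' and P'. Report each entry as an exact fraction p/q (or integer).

x' = [594/137, -206/137]
P' = [1402/137 -596/137; -596/137 346/137]

x̄ = F·x = [12, 2]
P̄ = F·P·Fᵀ + Q = [46 12; 12 10]
y = z − H·x̄ = [-15]
S = H·P̄·Hᵀ + R = [137]
K = P̄·Hᵀ·S⁻¹ = [70/137; 32/137]
x' = x̄ + K·y = [594/137, -206/137]
P' = (I − K·H)·P̄ = [1402/137 -596/137; -596/137 346/137]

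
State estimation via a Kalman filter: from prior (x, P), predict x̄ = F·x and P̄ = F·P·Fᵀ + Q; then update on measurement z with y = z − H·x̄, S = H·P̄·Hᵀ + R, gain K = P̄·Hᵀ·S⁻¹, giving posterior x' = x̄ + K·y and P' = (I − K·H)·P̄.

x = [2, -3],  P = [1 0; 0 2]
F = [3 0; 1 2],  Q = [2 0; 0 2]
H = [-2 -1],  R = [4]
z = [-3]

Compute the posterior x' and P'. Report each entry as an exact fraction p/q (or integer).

x' = [301/71, -369/71]
P' = [156/71 -212/71; -212/71 492/71]

x̄ = F·x = [6, -4]
P̄ = F·P·Fᵀ + Q = [11 3; 3 11]
y = z − H·x̄ = [5]
S = H·P̄·Hᵀ + R = [71]
K = P̄·Hᵀ·S⁻¹ = [-25/71; -17/71]
x' = x̄ + K·y = [301/71, -369/71]
P' = (I − K·H)·P̄ = [156/71 -212/71; -212/71 492/71]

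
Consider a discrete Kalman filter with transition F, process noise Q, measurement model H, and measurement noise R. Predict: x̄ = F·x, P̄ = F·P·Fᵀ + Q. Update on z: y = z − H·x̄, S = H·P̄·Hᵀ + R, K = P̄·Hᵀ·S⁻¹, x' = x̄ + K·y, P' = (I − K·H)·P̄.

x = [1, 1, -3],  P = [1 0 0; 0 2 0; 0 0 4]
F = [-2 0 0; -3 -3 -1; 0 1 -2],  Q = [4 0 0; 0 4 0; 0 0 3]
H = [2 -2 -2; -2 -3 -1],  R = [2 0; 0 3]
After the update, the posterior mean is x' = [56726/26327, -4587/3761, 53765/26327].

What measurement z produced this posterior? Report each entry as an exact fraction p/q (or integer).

z = [3, -3]

x̄ = F·x = [-2, -3, 7]
P̄ = F·P·Fᵀ + Q = [8 6 0; 6 35 2; 0 2 21]
S = H·P̄·Hᵀ + R = [226 224; 224 455]
K = P̄·Hᵀ·S⁻¹ = [674/3761 -4290/26327; -111/3761 -929/3761; -1063/3761 2101/26327]
x' − x̄ = [109380/26327, 6696/3761, -130524/26327] = K·y
y = (KᵀK)⁻¹·Kᵀ·(x' − x̄) = [15, -9]
z = y + H·x̄ = [15, -9] + [-12, 6] = [3, -3]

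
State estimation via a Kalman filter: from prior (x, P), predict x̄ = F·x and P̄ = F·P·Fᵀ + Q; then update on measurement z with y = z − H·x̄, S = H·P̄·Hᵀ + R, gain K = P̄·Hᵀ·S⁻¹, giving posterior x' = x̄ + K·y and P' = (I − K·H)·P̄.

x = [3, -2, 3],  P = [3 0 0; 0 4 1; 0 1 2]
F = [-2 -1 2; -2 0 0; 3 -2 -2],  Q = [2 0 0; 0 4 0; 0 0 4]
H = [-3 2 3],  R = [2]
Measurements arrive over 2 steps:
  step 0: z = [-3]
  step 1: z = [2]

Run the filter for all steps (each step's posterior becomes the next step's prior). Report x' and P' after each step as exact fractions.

step 0: x̄ = F·x = [2, -6, 7]
step 0: P̄ = F·P·Fᵀ + Q = [22 12 -20; 12 16 -18; -20 -18 63]
step 0: y = z − H·x̄ = [-6]
step 0: S = H·P̄·Hᵀ + R = [831]
step 0: K = P̄·Hᵀ·S⁻¹ = [-34/277; -58/831; 71/277]
step 0: x' = x̄ + K·y = [758/277, -1546/277, 1513/277]
step 0: P' = (I − K·H)·P̄ = [2626/277 1352/277 1702/277; 1352/277 9932/831 -868/277; 1702/277 -868/277 2328/277]
step 1: x̄ = F·x = [3056/277, -1516/277, 2340/277]
step 1: P̄ = F·P·Fᵀ + Q = [56834/831 6400/277 4984/831; 6400/277 11612/277 -3540/277; 4984/831 -3540/277 11114/831]
step 1: y = z − H·x̄ = [5734/277]
step 1: S = H·P̄·Hᵀ + R = [101662/277]
step 1: K = P̄·Hᵀ·S⁻¹ = [-1775/4621; -3298/50831; -475/50831]
step 1: x' = x̄ + K·y = [14238/4621, -346464/50831, 419570/50831]
step 1: P' = (I − K·H)·P̄ = [197432/13863 64500/4621 64882/13863; 64500/4621 2052332/50831 -660920/50831; 64882/13863 -660920/50831 2034592/152493]

step 0: x' = [758/277, -1546/277, 1513/277], P' = [2626/277 1352/277 1702/277; 1352/277 9932/831 -868/277; 1702/277 -868/277 2328/277]
step 1: x' = [14238/4621, -346464/50831, 419570/50831], P' = [197432/13863 64500/4621 64882/13863; 64500/4621 2052332/50831 -660920/50831; 64882/13863 -660920/50831 2034592/152493]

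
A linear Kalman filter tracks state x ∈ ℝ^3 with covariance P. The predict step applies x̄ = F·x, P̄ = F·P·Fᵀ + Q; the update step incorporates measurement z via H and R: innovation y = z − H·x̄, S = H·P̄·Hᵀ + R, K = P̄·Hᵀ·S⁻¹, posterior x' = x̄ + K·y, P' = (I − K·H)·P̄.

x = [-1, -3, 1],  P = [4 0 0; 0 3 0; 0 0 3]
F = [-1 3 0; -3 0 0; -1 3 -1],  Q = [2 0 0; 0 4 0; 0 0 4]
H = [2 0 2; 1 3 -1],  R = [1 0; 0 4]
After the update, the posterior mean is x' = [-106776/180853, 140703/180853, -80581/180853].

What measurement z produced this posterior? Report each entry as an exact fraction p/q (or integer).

x̄ = F·x = [-8, 3, -9]
P̄ = F·P·Fᵀ + Q = [33 12 31; 12 40 12; 31 12 38]
S = H·P̄·Hᵀ + R = [533 134; 134 373]
K = P̄·Hᵀ·S⁻¹ = [42652/180853 3102/180853; 1824/180853 57528/180853; 47588/180853 -3035/180853]
x' − x̄ = [1340048/180853, -401856/180853, 1547096/180853] = K·y
y = (KᵀK)⁻¹·Kᵀ·(x' − x̄) = [32, -8]
z = y + H·x̄ = [32, -8] + [-34, 10] = [-2, 2]

z = [-2, 2]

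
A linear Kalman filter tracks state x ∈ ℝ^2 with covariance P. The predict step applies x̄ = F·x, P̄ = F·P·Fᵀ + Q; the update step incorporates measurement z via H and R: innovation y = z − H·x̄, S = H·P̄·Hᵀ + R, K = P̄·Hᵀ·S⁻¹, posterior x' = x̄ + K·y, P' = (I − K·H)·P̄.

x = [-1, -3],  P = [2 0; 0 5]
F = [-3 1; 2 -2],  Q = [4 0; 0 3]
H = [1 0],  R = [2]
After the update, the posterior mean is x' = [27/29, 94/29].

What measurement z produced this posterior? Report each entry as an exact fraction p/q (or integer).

z = [1]

x̄ = F·x = [0, 4]
P̄ = F·P·Fᵀ + Q = [27 -22; -22 31]
S = H·P̄·Hᵀ + R = [29]
K = P̄·Hᵀ·S⁻¹ = [27/29; -22/29]
x' − x̄ = [27/29, -22/29] = K·y
y = (KᵀK)⁻¹·Kᵀ·(x' − x̄) = [1]
z = y + H·x̄ = [1] + [0] = [1]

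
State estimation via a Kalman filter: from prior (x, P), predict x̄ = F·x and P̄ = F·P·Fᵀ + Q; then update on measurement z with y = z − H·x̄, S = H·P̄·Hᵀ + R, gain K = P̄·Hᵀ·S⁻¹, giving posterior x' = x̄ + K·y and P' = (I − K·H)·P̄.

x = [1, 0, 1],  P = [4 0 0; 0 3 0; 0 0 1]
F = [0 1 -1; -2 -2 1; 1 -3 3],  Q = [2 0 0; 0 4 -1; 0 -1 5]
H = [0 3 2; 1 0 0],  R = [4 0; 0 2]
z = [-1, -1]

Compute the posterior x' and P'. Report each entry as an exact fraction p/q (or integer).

x̄ = F·x = [-1, -1, 4]
P̄ = F·P·Fᵀ + Q = [6 -7 -12; -7 33 12; -12 12 45]
y = z − H·x̄ = [-6, 0]
S = H·P̄·Hᵀ + R = [625 -45; -45 8]
K = P̄·Hᵀ·S⁻¹ = [-18/595 69/119; 669/2975 232/595; 468/2975 -366/595]
x' = x̄ + K·y = [-487/595, -6989/2975, 9092/2975]
P' = (I − K·H)·P̄ = [138/119 464/595 -732/595; 464/595 24008/2975 -34674/2975; -732/595 -34674/2975 52947/2975]

x' = [-487/595, -6989/2975, 9092/2975]
P' = [138/119 464/595 -732/595; 464/595 24008/2975 -34674/2975; -732/595 -34674/2975 52947/2975]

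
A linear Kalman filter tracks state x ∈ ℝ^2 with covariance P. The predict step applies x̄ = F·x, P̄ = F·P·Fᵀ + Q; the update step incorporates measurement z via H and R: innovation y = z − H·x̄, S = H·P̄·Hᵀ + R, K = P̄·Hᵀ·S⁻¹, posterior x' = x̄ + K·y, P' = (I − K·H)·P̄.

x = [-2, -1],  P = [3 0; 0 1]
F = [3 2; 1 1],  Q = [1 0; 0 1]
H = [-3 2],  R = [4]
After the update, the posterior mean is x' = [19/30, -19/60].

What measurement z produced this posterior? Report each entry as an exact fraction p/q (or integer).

x̄ = F·x = [-8, -3]
P̄ = F·P·Fᵀ + Q = [32 11; 11 5]
S = H·P̄·Hᵀ + R = [180]
K = P̄·Hᵀ·S⁻¹ = [-37/90; -23/180]
x' − x̄ = [259/30, 161/60] = K·y
y = (KᵀK)⁻¹·Kᵀ·(x' − x̄) = [-21]
z = y + H·x̄ = [-21] + [18] = [-3]

z = [-3]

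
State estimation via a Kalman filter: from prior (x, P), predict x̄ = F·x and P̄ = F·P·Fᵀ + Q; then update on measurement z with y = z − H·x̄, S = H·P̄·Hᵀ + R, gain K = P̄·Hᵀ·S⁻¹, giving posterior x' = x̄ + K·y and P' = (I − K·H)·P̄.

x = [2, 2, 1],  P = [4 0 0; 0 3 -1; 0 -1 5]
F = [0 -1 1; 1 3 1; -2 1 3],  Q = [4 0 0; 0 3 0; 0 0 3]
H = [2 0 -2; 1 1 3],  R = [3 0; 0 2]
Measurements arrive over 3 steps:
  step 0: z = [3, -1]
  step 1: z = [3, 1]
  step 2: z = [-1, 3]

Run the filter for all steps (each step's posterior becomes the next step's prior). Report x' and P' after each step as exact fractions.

step 0: x' = [-4871/4121, 33366/4121, -10862/4121], P' = [9944/4121 -30981/4121 7649/4121; -30981/4121 1227459/41210 -305049/41210; 7649/4121 -305049/41210 82859/41210]
step 1: x' = [-29535770/143257373, 725591606/143257373, -200592431/143257373], P' = [271728809/143257373 -1478960935/286514746 346820557/286514746; -1478960935/286514746 10892227361/573029492 -2584851323/573029492; 346820557/286514746 -2584851323/573029492 709660529/573029492]
step 2: x' = [-166063301249/112474834057, 18828245219577/2811870851425, -2247945594651/2811870851425], P' = [196612487934/112474834057 -520904512368/112474834057 121697808150/112474834057; -520904512368/112474834057 48118338898354/2811870851425 -11392990641402/2811870851425; 121697808150/112474834057 -11392990641402/2811870851425 3169784704926/2811870851425]

step 0: x̄ = F·x = [-1, 9, 1]
step 0: P̄ = F·P·Fᵀ + Q = [14 -6 14; -6 33 6; 14 6 61]
step 0: y = z − H·x̄ = [7, -12]
step 0: S = H·P̄·Hᵀ + R = [191 -306; -306 706]
step 0: K = P̄·Hᵀ·S⁻¹ = [1530/4121 955/4121; -1587/20605 1251/41210; -2123/20605 10009/41210]
step 0: x' = x̄ + K·y = [-4871/4121, 33366/4121, -10862/4121]
step 0: P' = (I − K·H)·P̄ = [9944/4121 -30981/4121 7649/4121; -30981/4121 1227459/41210 -305049/41210; 7649/4121 -305049/41210 82859/41210]
step 1: x̄ = F·x = [-44228/4121, 84365/4121, 10522/4121]
step 1: P̄ = F·P·Fᵀ + Q = [1042628/20605 -1911658/20605 -570692/20605; -1911658/20605 3908443/20605 1153562/20605; -570692/20605 1153562/20605 492823/20605]
step 1: y = z − H·x̄ = [121863/4121, -67582/4121]
step 1: S = H·P̄·Hᵀ + R = [2153831/4121 -1856978/4121; -1856978/4121 9101592/20605]
step 1: K = P̄·Hᵀ·S⁻¹ = [65545687/143257373 52479177/286514746; -124356849/286514746 89875761/573029492; -5339805/286514746 118885689/573029492]
step 1: x' = x̄ + K·y = [-29535770/143257373, 725591606/143257373, -200592431/143257373]
step 1: P' = (I − K·H)·P̄ = [271728809/143257373 -1478960935/286514746 346820557/286514746; -1478960935/286514746 10892227361/573029492 -2584851323/573029492; 346820557/286514746 -2584851323/573029492 709660529/573029492]
step 2: x̄ = F·x = [-926184037/143257373, 1946646617/143257373, 182885853/143257373]
step 2: P̄ = F·P·Fᵀ + Q = [4765927126/143257373 -8371290304/143257373 -2724167274/143257373; -8371290304/143257373 17419088390/143257373 5566642608/143257373; -2724167274/143257373 5566642608/143257373 2836201929/143257373]
step 2: y = z − H·x̄ = [2074882407/143257373, -1139348020/143257373]
step 2: S = H·P̄·Hᵀ + R = [52631626531/143257373 -46257892242/143257373; -46257892242/143257373 48309619019/143257373]
step 2: K = P̄·Hᵀ·S⁻¹ = [49943119856/112474834057 20400700008/112474834057; -1086414778532/2811870851425 458377082474/2811870851425; -84893000784/2811870851425 579404338563/2811870851425]
step 2: x' = x̄ + K·y = [-166063301249/112474834057, 18828245219577/2811870851425, -2247945594651/2811870851425]
step 2: P' = (I − K·H)·P̄ = [196612487934/112474834057 -520904512368/112474834057 121697808150/112474834057; -520904512368/112474834057 48118338898354/2811870851425 -11392990641402/2811870851425; 121697808150/112474834057 -11392990641402/2811870851425 3169784704926/2811870851425]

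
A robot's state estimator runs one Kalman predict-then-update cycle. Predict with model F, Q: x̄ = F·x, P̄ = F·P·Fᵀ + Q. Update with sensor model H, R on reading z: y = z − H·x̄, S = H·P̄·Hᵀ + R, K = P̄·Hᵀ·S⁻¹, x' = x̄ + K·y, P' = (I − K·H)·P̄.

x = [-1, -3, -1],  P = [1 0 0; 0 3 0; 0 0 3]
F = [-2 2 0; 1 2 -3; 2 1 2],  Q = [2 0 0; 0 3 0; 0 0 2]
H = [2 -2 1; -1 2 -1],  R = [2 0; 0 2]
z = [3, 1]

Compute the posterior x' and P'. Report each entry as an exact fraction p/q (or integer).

x̄ = F·x = [-4, -4, -7]
P̄ = F·P·Fᵀ + Q = [18 10 2; 10 43 -10; 2 -10 21]
y = z − H·x̄ = [10, -2]
S = H·P̄·Hᵀ + R = [235 -215; -215 217]
K = P̄·Hᵀ·S⁻¹ = [217/265 43/53; 111/265 43/53; 52/477 -43/477]
x' = x̄ + K·y = [136/53, -76/53, -911/159]
P' = (I − K·H)·P̄ = [864/265 652/265 2/53; 652/265 1341/265 320/53; 2/53 320/53 5828/477]

x' = [136/53, -76/53, -911/159]
P' = [864/265 652/265 2/53; 652/265 1341/265 320/53; 2/53 320/53 5828/477]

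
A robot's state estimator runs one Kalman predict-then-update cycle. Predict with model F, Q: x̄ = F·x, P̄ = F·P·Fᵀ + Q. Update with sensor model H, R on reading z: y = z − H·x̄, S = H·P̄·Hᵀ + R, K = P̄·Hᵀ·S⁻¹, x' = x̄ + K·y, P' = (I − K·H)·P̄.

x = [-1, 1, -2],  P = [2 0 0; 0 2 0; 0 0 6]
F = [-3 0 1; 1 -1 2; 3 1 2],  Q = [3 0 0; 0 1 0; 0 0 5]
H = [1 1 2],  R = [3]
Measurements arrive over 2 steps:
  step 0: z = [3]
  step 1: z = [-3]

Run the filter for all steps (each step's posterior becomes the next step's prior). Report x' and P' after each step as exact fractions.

step 0: x̄ = F·x = [1, -6, -6]
step 0: P̄ = F·P·Fᵀ + Q = [27 6 -6; 6 29 28; -6 28 49]
step 0: y = z − H·x̄ = [20]
step 0: S = H·P̄·Hᵀ + R = [355]
step 0: K = P̄·Hᵀ·S⁻¹ = [21/355; 91/355; 24/71]
step 0: x' = x̄ + K·y = [155/71, -62/71, 54/71]
step 0: P' = (I − K·H)·P̄ = [9144/355 219/355 -930/71; 219/355 2014/355 -196/71; -930/71 -196/71 599/71]
step 1: x̄ = F·x = [-411/71, 325/71, 511/71]
step 1: P̄ = F·P·Fᵀ + Q = [114256/355 689/71 -63993/355; 689/71 1675/71 -48/71; -63993/355 -48/71 39659/355]
step 1: y = z − H·x̄ = [-1149/71]
step 1: S = H·P̄·Hᵀ + R = [6458/71]
step 1: K = P̄·Hᵀ·S⁻¹ = [-2057/6458; 1134/3229; 3017/6458]
step 1: x' = x̄ + K·y = [-4095/6458, -3571/3229, -2345/6458]
step 1: P' = (I − K·H)·P̄ = [10094493/32290 64189/3229 -5383619/32290; 64189/3229 39953/3229 -50370/3229; -5383619/32290 -50370/3229 2966287/32290]

step 0: x' = [155/71, -62/71, 54/71], P' = [9144/355 219/355 -930/71; 219/355 2014/355 -196/71; -930/71 -196/71 599/71]
step 1: x' = [-4095/6458, -3571/3229, -2345/6458], P' = [10094493/32290 64189/3229 -5383619/32290; 64189/3229 39953/3229 -50370/3229; -5383619/32290 -50370/3229 2966287/32290]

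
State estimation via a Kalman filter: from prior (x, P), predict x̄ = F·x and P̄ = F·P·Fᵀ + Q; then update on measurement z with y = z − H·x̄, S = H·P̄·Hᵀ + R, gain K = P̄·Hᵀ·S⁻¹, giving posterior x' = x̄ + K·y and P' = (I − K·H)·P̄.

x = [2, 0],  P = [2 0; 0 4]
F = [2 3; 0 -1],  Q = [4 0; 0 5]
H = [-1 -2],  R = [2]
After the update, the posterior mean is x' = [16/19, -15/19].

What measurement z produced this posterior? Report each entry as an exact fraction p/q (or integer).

z = [1]

x̄ = F·x = [4, 0]
P̄ = F·P·Fᵀ + Q = [48 -12; -12 9]
S = H·P̄·Hᵀ + R = [38]
K = P̄·Hᵀ·S⁻¹ = [-12/19; -3/19]
x' − x̄ = [-60/19, -15/19] = K·y
y = (KᵀK)⁻¹·Kᵀ·(x' − x̄) = [5]
z = y + H·x̄ = [5] + [-4] = [1]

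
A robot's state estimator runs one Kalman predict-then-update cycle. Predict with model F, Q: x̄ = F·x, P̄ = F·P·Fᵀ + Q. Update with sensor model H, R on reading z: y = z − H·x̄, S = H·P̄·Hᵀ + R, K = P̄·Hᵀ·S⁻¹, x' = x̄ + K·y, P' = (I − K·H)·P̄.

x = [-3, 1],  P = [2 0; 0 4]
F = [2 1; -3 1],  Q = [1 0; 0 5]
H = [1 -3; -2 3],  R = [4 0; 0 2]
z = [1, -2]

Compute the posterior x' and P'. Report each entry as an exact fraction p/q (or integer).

x' = [2747/4763, -904/4763]
P' = [15602/4763 8546/4763; 8546/4763 5382/4763]

x̄ = F·x = [-5, 10]
P̄ = F·P·Fᵀ + Q = [13 -8; -8 27]
y = z − H·x̄ = [36, -42]
S = H·P̄·Hᵀ + R = [308 -341; -341 393]
K = P̄·Hᵀ·S⁻¹ = [-2509/4763 -253/433; -1900/4763 -43/433]
x' = x̄ + K·y = [2747/4763, -904/4763]
P' = (I − K·H)·P̄ = [15602/4763 8546/4763; 8546/4763 5382/4763]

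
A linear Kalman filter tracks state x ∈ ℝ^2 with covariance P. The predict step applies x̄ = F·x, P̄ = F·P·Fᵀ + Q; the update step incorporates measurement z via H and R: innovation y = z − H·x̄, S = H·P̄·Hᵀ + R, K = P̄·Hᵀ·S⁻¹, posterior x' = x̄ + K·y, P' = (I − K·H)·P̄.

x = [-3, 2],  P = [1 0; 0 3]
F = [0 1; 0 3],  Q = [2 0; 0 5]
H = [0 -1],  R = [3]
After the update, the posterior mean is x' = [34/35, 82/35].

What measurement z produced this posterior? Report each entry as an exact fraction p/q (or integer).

x̄ = F·x = [2, 6]
P̄ = F·P·Fᵀ + Q = [5 9; 9 32]
S = H·P̄·Hᵀ + R = [35]
K = P̄·Hᵀ·S⁻¹ = [-9/35; -32/35]
x' − x̄ = [-36/35, -128/35] = K·y
y = (KᵀK)⁻¹·Kᵀ·(x' − x̄) = [4]
z = y + H·x̄ = [4] + [-6] = [-2]

z = [-2]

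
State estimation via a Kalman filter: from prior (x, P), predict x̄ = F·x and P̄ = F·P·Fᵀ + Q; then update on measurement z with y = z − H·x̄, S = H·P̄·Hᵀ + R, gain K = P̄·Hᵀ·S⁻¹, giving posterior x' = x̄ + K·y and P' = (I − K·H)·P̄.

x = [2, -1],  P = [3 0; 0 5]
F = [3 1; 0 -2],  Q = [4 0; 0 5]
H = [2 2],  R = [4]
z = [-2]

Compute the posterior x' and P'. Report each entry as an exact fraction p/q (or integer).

x̄ = F·x = [5, 2]
P̄ = F·P·Fᵀ + Q = [36 -10; -10 25]
y = z − H·x̄ = [-16]
S = H·P̄·Hᵀ + R = [168]
K = P̄·Hᵀ·S⁻¹ = [13/42; 5/28]
x' = x̄ + K·y = [1/21, -6/7]
P' = (I − K·H)·P̄ = [418/21 -135/7; -135/7 275/14]

x' = [1/21, -6/7]
P' = [418/21 -135/7; -135/7 275/14]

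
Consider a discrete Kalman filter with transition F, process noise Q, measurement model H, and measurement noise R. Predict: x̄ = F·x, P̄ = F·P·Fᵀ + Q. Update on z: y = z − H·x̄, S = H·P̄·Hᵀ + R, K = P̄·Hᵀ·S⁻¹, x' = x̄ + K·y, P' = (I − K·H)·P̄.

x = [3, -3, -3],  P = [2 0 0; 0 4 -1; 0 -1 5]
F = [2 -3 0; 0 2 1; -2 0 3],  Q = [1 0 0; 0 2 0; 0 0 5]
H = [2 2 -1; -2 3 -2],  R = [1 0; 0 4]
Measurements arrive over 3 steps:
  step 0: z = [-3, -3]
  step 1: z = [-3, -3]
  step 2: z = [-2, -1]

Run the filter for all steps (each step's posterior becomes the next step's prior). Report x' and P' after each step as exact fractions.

step 0: x̄ = F·x = [15, -9, -15]
step 0: P̄ = F·P·Fᵀ + Q = [45 -21 1; -21 19 9; 1 9 58]
step 0: y = z − H·x̄ = [-30, 24]
step 0: S = H·P̄·Hᵀ + R = [107 -57; -57 739]
step 0: K = P̄·Hᵀ·S⁻¹ = [12949/37912 -6953/37912; -2495/37912 3963/37912; -33269/75824 -11903/75824]
step 0: x' = x̄ + K·y = [6669/18956, -85623/18956, -212481/37912]
step 0: P' = (I − K·H)·P̄ = [9861/18956 -32311/18956 -102749/37912; -32311/18956 183445/18956 607031/37912; -102749/37912 607031/37912 2050397/75824]
step 1: x̄ = F·x = [38601/2708, -554973/37912, -664119/37912]
step 1: P̄ = F·P·Fᵀ + Q = [299591/2708 -640917/5416 -935199/5416; -640917/5416 9993413/75824 14363535/75824; -935199/5416 14363535/75824 21456445/75824]
step 1: y = z − H·x̄ = [-748737/37912, 1303773/37912]
step 1: S = H·P̄·Hᵀ + R = [18194413/75824 -22985673/75824; -22985673/75824 40193333/75824]
step 1: K = P̄·Hᵀ·S⁻¹ = [253196794/669157975 -146717936/669157975; -71190323/267663190 87140487/267663190; -81386827/107065276 23682077/107065276]
step 1: x' = x̄ + K·y = [-507553113/669157975, 242250468/133831595, 273123249/53532638]
step 1: P' = (I − K·H)·P̄ = [330455107/669157975 -177893062/133831595 -54848688/26766319; -177893062/133831595 164377415/26766319 529433275/53532638; -54848688/26766319 529433275/53532638 1760330423/107065276]
step 2: x̄ = F·x = [-4648863246/669157975, 2334618117/267663190, 22514456127/1338315950]
step 2: P̄ = F·P·Fᵀ + Q = [49649480498/669157975 -20324262281/267663190 -148894317851/1338315950; -20324262281/267663190 8839965815/107065276 63211189357/535326380; -148894317851/1338315950 63211189357/535326380 480563211987/2676631900]
step 2: y = z − H·x̄ = [15087096041/1338315950, -86296769/11637530]
step 2: S = H·P̄·Hᵀ + R = [462617886543/2676631900 -4613652117/23275060; -4613652117/23275060 1704825041/4655012]
step 2: K = P̄·Hᵀ·S⁻¹ = [3014998749407/8031920290671 -579509153009/2677306763557; -8023742072065/32127681162684 3330547877865/10709227054228; -47130076224541/64255362325368 4226901727801/21418454108456]
step 2: x' = x̄ + K·y = [-8919906081406/8031920290671, 115679717149007/32127681162684, 455627538992735/64255362325368]
step 2: P' = (I − K·H)·P̄ = [3796101566995/8031920290671 -9792502067048/8031920290671 -15007799749513/8031920290671; -9792502067048/8031920290671 89502995465321/16063840581342 287695707396965/32127681162684; -15007799749513/8031920290671 287695707396965/32127681162684 957788109820193/64255362325368]

step 0: x' = [6669/18956, -85623/18956, -212481/37912], P' = [9861/18956 -32311/18956 -102749/37912; -32311/18956 183445/18956 607031/37912; -102749/37912 607031/37912 2050397/75824]
step 1: x' = [-507553113/669157975, 242250468/133831595, 273123249/53532638], P' = [330455107/669157975 -177893062/133831595 -54848688/26766319; -177893062/133831595 164377415/26766319 529433275/53532638; -54848688/26766319 529433275/53532638 1760330423/107065276]
step 2: x' = [-8919906081406/8031920290671, 115679717149007/32127681162684, 455627538992735/64255362325368], P' = [3796101566995/8031920290671 -9792502067048/8031920290671 -15007799749513/8031920290671; -9792502067048/8031920290671 89502995465321/16063840581342 287695707396965/32127681162684; -15007799749513/8031920290671 287695707396965/32127681162684 957788109820193/64255362325368]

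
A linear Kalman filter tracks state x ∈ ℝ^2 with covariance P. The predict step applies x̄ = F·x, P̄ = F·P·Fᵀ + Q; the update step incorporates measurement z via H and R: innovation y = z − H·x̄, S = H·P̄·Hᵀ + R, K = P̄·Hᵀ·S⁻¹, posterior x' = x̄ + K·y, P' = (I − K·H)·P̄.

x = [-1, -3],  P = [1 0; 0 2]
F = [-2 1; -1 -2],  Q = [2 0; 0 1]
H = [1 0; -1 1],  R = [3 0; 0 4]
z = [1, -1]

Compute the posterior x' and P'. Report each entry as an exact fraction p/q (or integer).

x' = [50/31, 215/93]
P' = [54/31 34/31; 34/31 326/93]

x̄ = F·x = [-1, 7]
P̄ = F·P·Fᵀ + Q = [8 -2; -2 10]
y = z − H·x̄ = [2, -9]
S = H·P̄·Hᵀ + R = [11 -10; -10 26]
K = P̄·Hᵀ·S⁻¹ = [18/31 -5/31; 34/93 56/93]
x' = x̄ + K·y = [50/31, 215/93]
P' = (I − K·H)·P̄ = [54/31 34/31; 34/31 326/93]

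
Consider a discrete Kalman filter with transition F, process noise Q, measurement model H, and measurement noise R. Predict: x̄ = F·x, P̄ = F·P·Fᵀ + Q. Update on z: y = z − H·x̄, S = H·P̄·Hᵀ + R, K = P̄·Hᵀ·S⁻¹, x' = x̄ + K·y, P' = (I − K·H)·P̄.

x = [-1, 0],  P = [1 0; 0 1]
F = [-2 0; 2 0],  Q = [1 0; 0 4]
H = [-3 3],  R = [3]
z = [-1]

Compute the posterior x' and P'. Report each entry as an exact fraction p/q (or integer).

x' = [29/64, 1/16]
P' = [77/64 17/16; 17/16 5/4]

x̄ = F·x = [2, -2]
P̄ = F·P·Fᵀ + Q = [5 -4; -4 8]
y = z − H·x̄ = [11]
S = H·P̄·Hᵀ + R = [192]
K = P̄·Hᵀ·S⁻¹ = [-9/64; 3/16]
x' = x̄ + K·y = [29/64, 1/16]
P' = (I − K·H)·P̄ = [77/64 17/16; 17/16 5/4]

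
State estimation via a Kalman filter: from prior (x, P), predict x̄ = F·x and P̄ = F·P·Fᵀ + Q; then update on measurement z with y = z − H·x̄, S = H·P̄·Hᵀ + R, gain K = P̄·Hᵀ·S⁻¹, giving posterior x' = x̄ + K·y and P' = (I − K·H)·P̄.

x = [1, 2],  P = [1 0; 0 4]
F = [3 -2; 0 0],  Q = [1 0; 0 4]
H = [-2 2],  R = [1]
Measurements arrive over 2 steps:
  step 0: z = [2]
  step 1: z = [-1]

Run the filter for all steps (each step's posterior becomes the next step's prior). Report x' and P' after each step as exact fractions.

step 0: x̄ = F·x = [-1, 0]
step 0: P̄ = F·P·Fᵀ + Q = [26 0; 0 4]
step 0: y = z − H·x̄ = [0]
step 0: S = H·P̄·Hᵀ + R = [121]
step 0: K = P̄·Hᵀ·S⁻¹ = [-52/121; 8/121]
step 0: x' = x̄ + K·y = [-1, 0]
step 0: P' = (I − K·H)·P̄ = [442/121 416/121; 416/121 420/121]
step 1: x̄ = F·x = [-3, 0]
step 1: P̄ = F·P·Fᵀ + Q = [787/121 0; 0 4]
step 1: y = z − H·x̄ = [-7]
step 1: S = H·P̄·Hᵀ + R = [5205/121]
step 1: K = P̄·Hᵀ·S⁻¹ = [-1574/5205; 968/5205]
step 1: x' = x̄ + K·y = [-4597/5205, -6776/5205]
step 1: P' = (I − K·H)·P̄ = [13379/5205 12592/5205; 12592/5205 13076/5205]

step 0: x' = [-1, 0], P' = [442/121 416/121; 416/121 420/121]
step 1: x' = [-4597/5205, -6776/5205], P' = [13379/5205 12592/5205; 12592/5205 13076/5205]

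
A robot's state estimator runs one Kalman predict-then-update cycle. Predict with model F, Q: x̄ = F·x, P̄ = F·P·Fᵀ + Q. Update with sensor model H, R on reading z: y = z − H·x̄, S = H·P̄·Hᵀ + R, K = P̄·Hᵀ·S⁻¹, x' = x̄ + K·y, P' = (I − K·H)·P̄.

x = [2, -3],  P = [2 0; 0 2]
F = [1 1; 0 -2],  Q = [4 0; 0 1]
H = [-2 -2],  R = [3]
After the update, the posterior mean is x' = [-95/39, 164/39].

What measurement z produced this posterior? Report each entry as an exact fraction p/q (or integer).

z = [-3]

x̄ = F·x = [-1, 6]
P̄ = F·P·Fᵀ + Q = [8 -4; -4 9]
S = H·P̄·Hᵀ + R = [39]
K = P̄·Hᵀ·S⁻¹ = [-8/39; -10/39]
x' − x̄ = [-56/39, -70/39] = K·y
y = (KᵀK)⁻¹·Kᵀ·(x' − x̄) = [7]
z = y + H·x̄ = [7] + [-10] = [-3]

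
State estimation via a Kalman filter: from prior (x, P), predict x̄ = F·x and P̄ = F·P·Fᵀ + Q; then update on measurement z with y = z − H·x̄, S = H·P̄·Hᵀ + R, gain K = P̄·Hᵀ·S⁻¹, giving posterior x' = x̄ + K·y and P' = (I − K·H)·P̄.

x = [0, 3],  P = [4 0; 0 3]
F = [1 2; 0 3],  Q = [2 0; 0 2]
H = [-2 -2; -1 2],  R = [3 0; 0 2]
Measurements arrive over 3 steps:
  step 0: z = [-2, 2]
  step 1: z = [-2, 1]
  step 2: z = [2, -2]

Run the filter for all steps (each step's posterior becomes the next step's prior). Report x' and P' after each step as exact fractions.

step 0: x' = [141/1996, 523/499], P' = [1017/1996 -18/499; -18/499 147/499]
step 1: x' = [600453/1275215, 988151/1275215], P' = [590498/1275215 -34934/1275215; -34934/1275215 357137/1275215]
step 2: x' = [45846827/391730629, -325533018/391730629], P' = [180966300/391730629 -10653648/391730629; -10653648/391730629 109516383/391730629]

step 0: x̄ = F·x = [6, 9]
step 0: P̄ = F·P·Fᵀ + Q = [18 18; 18 29]
step 0: y = z − H·x̄ = [28, -10]
step 0: S = H·P̄·Hᵀ + R = [335 -116; -116 64]
step 0: K = P̄·Hᵀ·S⁻¹ = [-315/998 -1161/3992; -86/499 156/499]
step 0: x' = x̄ + K·y = [141/1996, 523/499]
step 0: P' = (I − K·H)·P̄ = [1017/1996 -18/499; -18/499 147/499]
step 1: x̄ = F·x = [4325/1996, 1569/499]
step 1: P̄ = F·P·Fᵀ + Q = [7073/1996 828/499; 828/499 2321/499]
step 1: y = z − H·x̄ = [8605/998, -6231/1996]
step 1: S = H·P̄·Hᵀ + R = [24478/499 -14807/998; -14807/998 34953/1996]
step 1: K = P̄·Hᵀ·S⁻¹ = [-370376/1275215 -330183/1275215; -214802/1275215 374604/1275215]
step 1: x' = x̄ + K·y = [600453/1275215, 988151/1275215]
step 1: P' = (I − K·H)·P̄ = [590498/1275215 -34934/1275215; -34934/1275215 357137/1275215]
step 2: x̄ = F·x = [515351/255043, 2964453/1275215]
step 2: P̄ = F·P·Fᵀ + Q = [885948/255043 407604/255043; 407604/255043 5764663/1275215]
step 2: y = z − H·x̄ = [13632846/1275215, -5902581/1275215]
step 2: S = H·P̄·Hᵀ + R = [60907417/1275215 -18275212/1275215; -18275212/1275215 21886742/1275215]
step 2: K = P̄·Hᵀ·S⁻¹ = [-113541768/391730629 -101136798/391730629; -65908490/391730629 114843207/391730629]
step 2: x' = x̄ + K·y = [45846827/391730629, -325533018/391730629]
step 2: P' = (I − K·H)·P̄ = [180966300/391730629 -10653648/391730629; -10653648/391730629 109516383/391730629]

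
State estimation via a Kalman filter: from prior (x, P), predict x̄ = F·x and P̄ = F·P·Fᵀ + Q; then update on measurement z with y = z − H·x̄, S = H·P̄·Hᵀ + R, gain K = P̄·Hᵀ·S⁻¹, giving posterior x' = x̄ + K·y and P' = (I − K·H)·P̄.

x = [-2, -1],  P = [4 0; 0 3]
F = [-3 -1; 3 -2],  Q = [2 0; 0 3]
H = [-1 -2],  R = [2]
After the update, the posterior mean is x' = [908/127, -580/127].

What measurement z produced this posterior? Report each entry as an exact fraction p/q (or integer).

x̄ = F·x = [7, -4]
P̄ = F·P·Fᵀ + Q = [41 -30; -30 51]
S = H·P̄·Hᵀ + R = [127]
K = P̄·Hᵀ·S⁻¹ = [19/127; -72/127]
x' − x̄ = [19/127, -72/127] = K·y
y = (KᵀK)⁻¹·Kᵀ·(x' − x̄) = [1]
z = y + H·x̄ = [1] + [1] = [2]

z = [2]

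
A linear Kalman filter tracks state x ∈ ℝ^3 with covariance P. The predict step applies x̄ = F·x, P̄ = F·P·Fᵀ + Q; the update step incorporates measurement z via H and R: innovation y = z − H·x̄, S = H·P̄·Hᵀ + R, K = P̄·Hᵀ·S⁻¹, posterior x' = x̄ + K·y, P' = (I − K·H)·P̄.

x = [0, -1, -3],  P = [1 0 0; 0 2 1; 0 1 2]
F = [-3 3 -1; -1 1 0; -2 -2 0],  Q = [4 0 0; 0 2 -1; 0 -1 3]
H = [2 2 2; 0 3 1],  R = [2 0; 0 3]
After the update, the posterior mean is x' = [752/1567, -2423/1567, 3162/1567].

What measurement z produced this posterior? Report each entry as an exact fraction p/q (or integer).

z = [2, -3]

x̄ = F·x = [0, -1, 2]
P̄ = F·P·Fᵀ + Q = [27 8 -4; 8 5 -3; -4 -3 15]
S = H·P̄·Hᵀ + R = [198 76; 76 45]
K = P̄·Hᵀ·S⁻¹ = [635/1567 -376/1567; -6/1567 428/1567; 132/1567 -14/1567]
x' − x̄ = [752/1567, -856/1567, 28/1567] = K·y
y = (KᵀK)⁻¹·Kᵀ·(x' − x̄) = [0, -2]
z = y + H·x̄ = [0, -2] + [2, -1] = [2, -3]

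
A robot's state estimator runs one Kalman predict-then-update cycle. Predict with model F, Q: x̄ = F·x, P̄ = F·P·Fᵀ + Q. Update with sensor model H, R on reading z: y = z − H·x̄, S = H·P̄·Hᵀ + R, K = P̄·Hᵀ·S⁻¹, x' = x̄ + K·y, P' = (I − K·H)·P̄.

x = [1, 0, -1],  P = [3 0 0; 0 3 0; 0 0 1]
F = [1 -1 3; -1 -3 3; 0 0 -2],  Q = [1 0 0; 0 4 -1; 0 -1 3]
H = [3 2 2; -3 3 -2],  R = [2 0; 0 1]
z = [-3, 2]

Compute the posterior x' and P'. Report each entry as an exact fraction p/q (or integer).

x̄ = F·x = [-2, -4, 2]
P̄ = F·P·Fᵀ + Q = [16 15 -6; 15 43 -7; -6 -7 7]
y = z − H·x̄ = [7, 12]
S = H·P̄·Hᵀ + R = [398 189; 189 302]
K = P̄·Hᵀ·S⁻¹ = [18231/84475 -8892/84475; 16812/84475 16891/84475; -2223/84475 -3364/84475]
x' = x̄ + K·y = [-148037/84475, -17524/84475, 113021/84475]
P' = (I − K·H)·P̄ = [228382/84475 5514/84475 -329856/84475; 5514/84475 10103/84475 -1562/84475; -329856/84475 -1562/84475 494123/84475]

x' = [-148037/84475, -17524/84475, 113021/84475]
P' = [228382/84475 5514/84475 -329856/84475; 5514/84475 10103/84475 -1562/84475; -329856/84475 -1562/84475 494123/84475]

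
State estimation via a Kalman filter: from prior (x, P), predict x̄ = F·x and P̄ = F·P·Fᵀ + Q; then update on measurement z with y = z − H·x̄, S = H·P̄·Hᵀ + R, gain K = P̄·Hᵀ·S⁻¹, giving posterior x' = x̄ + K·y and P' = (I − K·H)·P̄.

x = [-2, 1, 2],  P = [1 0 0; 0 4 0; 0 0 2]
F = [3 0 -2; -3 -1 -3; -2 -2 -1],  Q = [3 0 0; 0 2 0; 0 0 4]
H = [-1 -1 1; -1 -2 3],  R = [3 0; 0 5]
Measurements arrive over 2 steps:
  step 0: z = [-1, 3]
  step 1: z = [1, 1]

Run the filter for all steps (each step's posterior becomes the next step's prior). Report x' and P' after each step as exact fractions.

step 0: x̄ = F·x = [-10, -1, 0]
step 0: P̄ = F·P·Fᵀ + Q = [20 3 -2; 3 33 20; -2 20 26]
step 0: y = z − H·x̄ = [-12, -9]
step 0: S = H·P̄·Hᵀ + R = [52 81; 81 175]
step 0: K = P̄·Hᵀ·S⁻¹ = [-1783/2539 361/2539; -2071/2539 828/2539; -1840/2539 1432/2539]
step 0: x' = x̄ + K·y = [-7243/2539, 14861/2539, 9192/2539]
step 0: P' = (I − K·H)·P̄ = [17757/2539 -17662/2539 -5254/2539; -17662/2539 58103/2539 34228/2539; -5254/2539 34228/2539 23454/2539]
step 1: x̄ = F·x = [-40113/2539, -20708/2539, -24428/2539]
step 1: P̄ = F·P·Fᵀ + Q = [324294/2539 118115/2539 177996/2539; 118115/2539 438904/2539 344124/2539; 177996/2539 344124/2539 311650/2539]
step 1: y = z − H·x̄ = [-33854/2539, -5706/2539]
step 1: S = H·P̄·Hᵀ + R = [274455/2539 58793/2539; 58793/2539 172451/2539]
step 1: K = P̄·Hᵀ·S⁻¹ = [-17344685/17279804 3254311/17279804; -7652009/8639902 4434885/8639902; -3971563/4319951 3075115/4319951]
step 1: x' = x̄ + K·y = [-12261413/4319951, 10797670/4319951, 4481656/4319951]
step 1: P' = (I − K·H)·P̄ = [434790453/17279804 -348603593/8639902 -78612697/4319951; -348603593/8639902 394124846/4319951 208345036/4319951; -78612697/4319951 208345036/4319951 117817650/4319951]

step 0: x' = [-7243/2539, 14861/2539, 9192/2539], P' = [17757/2539 -17662/2539 -5254/2539; -17662/2539 58103/2539 34228/2539; -5254/2539 34228/2539 23454/2539]
step 1: x' = [-12261413/4319951, 10797670/4319951, 4481656/4319951], P' = [434790453/17279804 -348603593/8639902 -78612697/4319951; -348603593/8639902 394124846/4319951 208345036/4319951; -78612697/4319951 208345036/4319951 117817650/4319951]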